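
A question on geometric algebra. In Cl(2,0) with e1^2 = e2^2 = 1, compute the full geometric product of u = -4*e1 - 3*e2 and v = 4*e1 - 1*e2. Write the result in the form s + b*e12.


Expand: (-4*e1 - 3*e2)(4*e1 - 1*e2)
= (-4)*4*e1e1 + (-4)*(-1)*e1e2 + (-3)*4*e2e1 + (-3)*(-1)*e2e2
Using e1^2 = e2^2 = 1, e2e1 = -e1e2:
Scalar part s = (-4)*4 + (-3)*(-1) = -16 + 3 = -13
Bivector part b = (-4)*(-1) - (-3)*4 = 4 - (-12) = 16
uv = -13 + 16*e12


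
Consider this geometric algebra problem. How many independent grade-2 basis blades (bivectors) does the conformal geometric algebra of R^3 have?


The conformal model of R^3 uses Cl(4,1) with m = 3 + 2 = 5 generators.
Number of grade-2 blades = C(m, 2) = C(5, 2)
= 5*4/2 = 10


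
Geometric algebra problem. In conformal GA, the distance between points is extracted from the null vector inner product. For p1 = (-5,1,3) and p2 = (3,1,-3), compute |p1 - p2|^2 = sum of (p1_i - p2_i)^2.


p1 - p2 = (-8, 0, 6)
|p1 - p2|^2 = (-8)^2 + 0^2 + 6^2
= 64 + 0 + 36
= 100


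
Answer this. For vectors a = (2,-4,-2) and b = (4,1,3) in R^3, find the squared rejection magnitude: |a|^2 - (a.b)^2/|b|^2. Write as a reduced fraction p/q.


|a|^2 = 2^2 + (-4)^2 + (-2)^2 = 24
|b|^2 = 4^2 + 1^2 + 3^2 = 26
a . b = 2*4 + (-4)*1 + (-2)*3 = -2
(a.b)^2 = (-2)^2 = 4
|rej|^2 = 24 - 4/26
= (624 - 4)/26
= 620/26
In lowest terms: 310/13


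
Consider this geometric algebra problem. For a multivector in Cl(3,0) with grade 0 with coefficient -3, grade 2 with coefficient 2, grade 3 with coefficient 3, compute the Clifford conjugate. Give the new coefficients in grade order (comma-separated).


Clifford conjugate sign for grade k: (-1)^(k(k+1)/2)
Grade 0: (-1)^(0*1/2) = (-1)^0 = 1, coeff -3 -> -3
Grade 2: (-1)^(2*3/2) = (-1)^3 = -1, coeff 2 -> -2
Grade 3: (-1)^(3*4/2) = (-1)^6 = 1, coeff 3 -> 3
Conjugated coefficients: -3, -2, 3


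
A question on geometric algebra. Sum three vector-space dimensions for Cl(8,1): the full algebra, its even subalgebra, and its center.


n = 8 + 1 = 9
Total dim = 2^9 = 512
Even subalgebra dim = 2^8 = 256
n is odd, so center dim = 2
Sum = 512 + 256 + 2 = 770


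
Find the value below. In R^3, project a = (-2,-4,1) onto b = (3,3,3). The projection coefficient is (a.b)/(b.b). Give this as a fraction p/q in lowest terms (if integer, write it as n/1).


Projection coefficient = (a . b) / (b . b)
a . b = (-2)*3 + (-4)*3 + 1*3
= -6 + (-12) + 3 = -15
b . b = 3^2 + 3^2 + 3^2
= 9 + 9 + 9 = 27
Coefficient = -15/27
In lowest terms: -5/9


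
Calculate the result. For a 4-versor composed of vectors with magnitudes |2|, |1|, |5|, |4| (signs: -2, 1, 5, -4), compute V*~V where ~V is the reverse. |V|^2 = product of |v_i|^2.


Each vector v_i has |v_i|^2 = s_i^2
Squared scales: (-2)^2 = 4, 1^2 = 1, 5^2 = 25, (-4)^2 = 16
|V|^2 = 4 * 1 * 25 * 16
= 1600


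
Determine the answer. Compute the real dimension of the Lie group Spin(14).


Spin(n) double-covers SO(n); both have Lie algebra so(n) of dimension n(n-1)/2.
n = 14
n(n-1) = 14 * 13 = 182
dim Spin(14) = 182/2 = 91


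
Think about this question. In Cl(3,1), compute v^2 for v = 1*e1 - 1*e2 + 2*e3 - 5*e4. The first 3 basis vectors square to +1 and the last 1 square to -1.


v^2 = sum of c_i^2 * e_i^2
Positive signature terms (e_i^2 = +1): 1^2 + (-1)^2 + 2^2 = 6
Negative signature terms (e_j^2 = -1): (-5)^2 = 25
v^2 = 6 - 25 = -19


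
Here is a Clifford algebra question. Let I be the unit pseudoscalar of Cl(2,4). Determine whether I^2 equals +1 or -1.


The pseudoscalar I = e1...e_n (product of all n generators) of Cl(p,q) satisfies I^2 = (-1)^(q + n(n-1)/2).
p = 2, q = 4, n = p + q = 6
n(n-1)/2 = 6 * 5 / 2 = 15
Exponent = q + n(n-1)/2 = 4 + 15 = 19
I^2 = (-1)^19 = -1


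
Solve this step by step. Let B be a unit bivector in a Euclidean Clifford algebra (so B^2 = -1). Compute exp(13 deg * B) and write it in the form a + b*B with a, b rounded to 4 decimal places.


For a unit bivector B with B^2 = -1, the exponential series gives
e^(theta*B) = cos(theta) + sin(theta)*B (the GA analogue of Euler's formula).
theta = 13 degrees = 0.226893 rad
cos(13 deg) = 0.9744
sin(13 deg) = 0.2250
exp(theta*B) = 0.9744 + 0.2250*B


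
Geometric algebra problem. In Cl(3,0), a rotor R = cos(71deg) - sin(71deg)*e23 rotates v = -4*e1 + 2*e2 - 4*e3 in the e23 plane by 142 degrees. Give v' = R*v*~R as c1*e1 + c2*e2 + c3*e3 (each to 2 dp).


Rotor R = cos(71deg) - sin(71deg)*e23
Rotation angle theta = 2 * 71 = 142 degrees in the e23 plane (e2 -> e3).
The component perpendicular to the plane (e1) is invariant: v'_1 = v1 = -4.00
cos(142deg) = -0.7880, sin(142deg) = 0.6157
v'_2 = v2*cos(theta) - v3*sin(theta) = 2*(-0.7880) - (-4)*0.6157 = 0.89
v'_3 = v2*sin(theta) + v3*cos(theta) = 2*0.6157 + (-4)*(-0.7880) = 4.38
v' = -4.00*e1 + 0.89*e2 + 4.38*e3


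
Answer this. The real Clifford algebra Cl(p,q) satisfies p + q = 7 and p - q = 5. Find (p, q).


We need p + q = 7 and p - q = 5.
Adding: 2p = 7 + 5 = 12, so p = 6.
Then q = 7 - 6 = 1.
(p, q) = (6, 1)


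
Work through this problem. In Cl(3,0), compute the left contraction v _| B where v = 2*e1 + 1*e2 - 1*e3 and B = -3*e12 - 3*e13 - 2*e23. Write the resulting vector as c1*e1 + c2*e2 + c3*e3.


Left contraction v _| B = <vB>_1 (grade-1 part of the geometric product vB).
Using e1_|e12 = e2, e2_|e12 = -e1, e1_|e13 = e3, e3_|e13 = -e1, e2_|e23 = e3, e3_|e23 = -e2:
e1 coeff: -v2*b12 - v3*b13 = -(1)*(-3) - (-1)*(-3) = 0
e2 coeff: v1*b12 - v3*b23 = (2)*(-3) - (-1)*(-2) = -8
e3 coeff: v1*b13 + v2*b23 = (2)*(-3) + (1)*(-2) = -8
v _| B = 0*e1 - 8*e2 - 8*e3


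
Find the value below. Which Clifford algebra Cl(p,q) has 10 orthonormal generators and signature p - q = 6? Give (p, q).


We need p + q = 10 and p - q = 6.
Adding: 2p = 10 + 6 = 16, so p = 8.
Then q = 10 - 8 = 2.
(p, q) = (8, 2)


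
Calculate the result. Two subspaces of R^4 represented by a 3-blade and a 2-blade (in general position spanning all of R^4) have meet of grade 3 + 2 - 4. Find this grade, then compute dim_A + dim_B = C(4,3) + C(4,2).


Meet grade = grade(A) + grade(B) - n
= 3 + 2 - 4 = 1
C(4,3) = 4
C(4,2) = 6
dim_A + dim_B = 4 + 6 = 10


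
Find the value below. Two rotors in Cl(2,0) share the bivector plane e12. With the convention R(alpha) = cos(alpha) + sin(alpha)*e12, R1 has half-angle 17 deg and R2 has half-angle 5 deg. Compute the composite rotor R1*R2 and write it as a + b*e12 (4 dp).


Same-plane rotors commute and their half-angles add:
R1*R2 = cos(a1 + a2) + sin(a1 + a2)*e12.
a1 + a2 = 17 + 5 = 22 deg
cos(22 deg) = 0.9272
sin(22 deg) = 0.3746
R1*R2 = 0.9272 + 0.3746*e12


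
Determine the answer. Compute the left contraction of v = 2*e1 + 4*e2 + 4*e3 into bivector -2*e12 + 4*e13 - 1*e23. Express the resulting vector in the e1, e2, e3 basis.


Left contraction v _| B = <vB>_1 (grade-1 part of the geometric product vB).
Using e1_|e12 = e2, e2_|e12 = -e1, e1_|e13 = e3, e3_|e13 = -e1, e2_|e23 = e3, e3_|e23 = -e2:
e1 coeff: -v2*b12 - v3*b13 = -(4)*(-2) - (4)*(4) = -8
e2 coeff: v1*b12 - v3*b23 = (2)*(-2) - (4)*(-1) = 0
e3 coeff: v1*b13 + v2*b23 = (2)*(4) + (4)*(-1) = 4
v _| B = -8*e1 + 0*e2 + 4*e3


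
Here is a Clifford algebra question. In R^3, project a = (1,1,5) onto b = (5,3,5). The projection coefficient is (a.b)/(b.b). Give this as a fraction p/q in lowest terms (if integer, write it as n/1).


Projection coefficient = (a . b) / (b . b)
a . b = 1*5 + 1*3 + 5*5
= 5 + 3 + 25 = 33
b . b = 5^2 + 3^2 + 5^2
= 25 + 9 + 25 = 59
Coefficient = 33/59
In lowest terms: 33/59


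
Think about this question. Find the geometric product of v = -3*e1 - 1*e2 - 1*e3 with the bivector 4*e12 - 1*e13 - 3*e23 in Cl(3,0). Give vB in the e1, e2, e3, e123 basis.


vB has grade-1 (vector) and grade-3 (trivector) parts: vB = (v _| B) + (v ^ B).
Vector part <vB>_1:
  e1: -v2*b12 - v3*b13 = -(-1)*(4) - (-1)*(-1) = 3
  e2: v1*b12 - v3*b23 = (-3)*(4) - (-1)*(-3) = -15
  e3: v1*b13 + v2*b23 = (-3)*(-1) + (-1)*(-3) = 6
Trivector part <vB>_3:
  e123: v1*b23 - v2*b13 + v3*b12 = (-3)*(-3) - (-1)*(-1) + (-1)*(4) = 4
vB = 3*e1 - 15*e2 + 6*e3 + 4*e123


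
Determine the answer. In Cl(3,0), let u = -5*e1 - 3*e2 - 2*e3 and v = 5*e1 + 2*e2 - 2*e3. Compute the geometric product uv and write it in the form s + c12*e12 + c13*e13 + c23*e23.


In Cl(3,0): e_i^2 = 1, e_ie_j = -e_je_i for i != j.
Scalar part = u . v = (-5)*5 + (-3)*2 + (-2)*(-2)
= -25 + (-6) + 4 = -27
e12 coeff = (-5)*2 - (-3)*5 = -10 - (-15) = 5
e13 coeff = (-5)*(-2) - (-2)*5 = 10 - (-10) = 20
e23 coeff = (-3)*(-2) - (-2)*2 = 6 - (-4) = 10
uv = -27 + 5*e12 + 20*e13 + 10*e23


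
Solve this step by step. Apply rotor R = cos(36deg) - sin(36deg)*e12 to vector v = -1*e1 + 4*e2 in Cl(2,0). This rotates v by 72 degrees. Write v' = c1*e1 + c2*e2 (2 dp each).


Rotor R = cos(36deg) - sin(36deg)*e12
Rotation angle theta = 2 * 36 = 72 degrees
v' = R*v*~R rotates v by theta.
cos(72deg) = 0.3090, sin(72deg) = 0.9511
v'_1 = -1*cos(72deg) - 4*sin(72deg)
= -1*0.3090 - 4*0.9511
= -4.11
v'_2 = -1*sin(72deg) + 4*cos(72deg)
= -1*0.9511 + 4*0.3090
= 0.29
v' = -4.11*e1 + 0.29*e2


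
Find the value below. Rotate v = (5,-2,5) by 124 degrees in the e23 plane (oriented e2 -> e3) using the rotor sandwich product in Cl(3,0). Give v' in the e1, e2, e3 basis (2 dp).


Rotor R = cos(62deg) - sin(62deg)*e23
Rotation angle theta = 2 * 62 = 124 degrees in the e23 plane (e2 -> e3).
The component perpendicular to the plane (e1) is invariant: v'_1 = v1 = 5.00
cos(124deg) = -0.5592, sin(124deg) = 0.8290
v'_2 = v2*cos(theta) - v3*sin(theta) = -2*(-0.5592) - 5*0.8290 = -3.03
v'_3 = v2*sin(theta) + v3*cos(theta) = -2*0.8290 + 5*(-0.5592) = -4.45
v' = 5.00*e1 - 3.03*e2 - 4.45*e3


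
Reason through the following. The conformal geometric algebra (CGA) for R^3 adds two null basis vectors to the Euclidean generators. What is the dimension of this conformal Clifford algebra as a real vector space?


The conformal model of R^3 uses Cl(4,1): the 3 Euclidean generators plus two extra orthogonal generators e+ (e+^2 = +1) and e- (e-^2 = -1), from which the null vectors e0, einf are built.
Number of generators m = 3 + 2 = 5.
dim Cl(p,q) = 2^m = 2^5 = 32


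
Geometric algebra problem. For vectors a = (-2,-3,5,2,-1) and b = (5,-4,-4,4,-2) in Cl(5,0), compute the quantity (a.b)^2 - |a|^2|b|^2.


a . b = (-2)*5 + (-3)*(-4) + 5*(-4) + 2*4 + (-1)*(-2)
= -10 + 12 + (-20) + 8 + 2 = -8
|a|^2 = (-2)^2 + (-3)^2 + 5^2 + 2^2 + (-1)^2 = 43
|b|^2 = 5^2 + (-4)^2 + (-4)^2 + 4^2 + (-2)^2 = 77
(a.b)^2 = (-8)^2 = 64
|a|^2 * |b|^2 = 43 * 77 = 3311
Result = 64 - 3311 = -3247


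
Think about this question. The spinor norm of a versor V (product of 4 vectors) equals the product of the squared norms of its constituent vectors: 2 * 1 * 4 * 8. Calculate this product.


Spinor norm N(V) = |v1|^2 * |v2|^2 * ... * |v4|^2
= 2 * 1 * 4 * 8
Running product: 2, 2, 8, 64
N(V) = 64


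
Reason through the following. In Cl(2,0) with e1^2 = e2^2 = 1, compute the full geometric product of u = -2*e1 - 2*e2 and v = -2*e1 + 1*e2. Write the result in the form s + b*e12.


Expand: (-2*e1 - 2*e2)(-2*e1 + 1*e2)
= (-2)*(-2)*e1e1 + (-2)*1*e1e2 + (-2)*(-2)*e2e1 + (-2)*1*e2e2
Using e1^2 = e2^2 = 1, e2e1 = -e1e2:
Scalar part s = (-2)*(-2) + (-2)*1 = 4 + (-2) = 2
Bivector part b = (-2)*1 - (-2)*(-2) = -2 - 4 = -6
uv = 2 - 6*e12


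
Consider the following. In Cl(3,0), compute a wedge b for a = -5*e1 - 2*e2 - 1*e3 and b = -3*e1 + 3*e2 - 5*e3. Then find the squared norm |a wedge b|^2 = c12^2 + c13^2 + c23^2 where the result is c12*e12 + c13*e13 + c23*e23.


a wedge b = (a1*b2 - a2*b1)*e12 + (a1*b3 - a3*b1)*e13 + (a2*b3 - a3*b2)*e23
e12 coeff: (-5)*3 - (-2)*(-3) = -15 - 6 = -21
e13 coeff: (-5)*(-5) - (-1)*(-3) = 25 - 3 = 22
e23 coeff: (-2)*(-5) - (-1)*3 = 10 - (-3) = 13
|a wedge b|^2 = (-21)^2 + 22^2 + 13^2
= 441 + 484 + 169
= 1094


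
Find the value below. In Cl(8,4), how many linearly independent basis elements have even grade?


Even subalgebra dimension = 2^(n-1)
n = 8 + 4 = 12
2^(12 - 1) = 2^11 = 2048
Verification: sum of C(12,k) for even k = 1 + 66 + 495 + 924 + 495 + 66 + 1 = 2048
Result = 2048


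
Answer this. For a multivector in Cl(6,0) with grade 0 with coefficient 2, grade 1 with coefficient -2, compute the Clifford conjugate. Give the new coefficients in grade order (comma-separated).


Clifford conjugate sign for grade k: (-1)^(k(k+1)/2)
Grade 0: (-1)^(0*1/2) = (-1)^0 = 1, coeff 2 -> 2
Grade 1: (-1)^(1*2/2) = (-1)^1 = -1, coeff -2 -> 2
Conjugated coefficients: 2, 2


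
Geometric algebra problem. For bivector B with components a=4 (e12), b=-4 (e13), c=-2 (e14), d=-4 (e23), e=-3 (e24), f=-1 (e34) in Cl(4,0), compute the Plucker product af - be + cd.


Plucker relation: af - be + cd
a*f = 4*(-1) = -4
b*e = (-4)*(-3) = 12
c*d = (-2)*(-4) = 8
af - be + cd = -4 - 12 + 8
= -8


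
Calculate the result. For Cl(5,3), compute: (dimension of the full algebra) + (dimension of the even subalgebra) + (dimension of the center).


n = 5 + 3 = 8
Total dim = 2^8 = 256
Even subalgebra dim = 2^7 = 128
n is even, so center dim = 1
Sum = 256 + 128 + 1 = 385


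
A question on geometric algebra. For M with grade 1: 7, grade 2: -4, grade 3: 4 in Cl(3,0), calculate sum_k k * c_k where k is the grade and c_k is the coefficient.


Grade-weighted sum = sum of grade_k * coefficient_k
1*7 = 7
2*(-4) = -8
3*4 = 12
Total = 7 + (-8) + 12 = 11


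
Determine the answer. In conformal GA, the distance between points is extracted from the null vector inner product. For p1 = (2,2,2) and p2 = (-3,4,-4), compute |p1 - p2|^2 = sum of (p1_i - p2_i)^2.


p1 - p2 = (5, -2, 6)
|p1 - p2|^2 = 5^2 + (-2)^2 + 6^2
= 25 + 4 + 36
= 65


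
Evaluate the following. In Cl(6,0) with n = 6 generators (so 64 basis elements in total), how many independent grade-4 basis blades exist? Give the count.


Number of grade-k basis blades in Cl(p,q) with n = p + q is C(n, k).
n = 6 + 0 = 6
C(6, 4) = 6! / (4! * 2!)
= 720 / (24 * 2)
= 15


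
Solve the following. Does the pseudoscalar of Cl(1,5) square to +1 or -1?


The pseudoscalar I = e1...e_n (product of all n generators) of Cl(p,q) satisfies I^2 = (-1)^(q + n(n-1)/2).
p = 1, q = 5, n = p + q = 6
n(n-1)/2 = 6 * 5 / 2 = 15
Exponent = q + n(n-1)/2 = 5 + 15 = 20
I^2 = (-1)^20 = +1


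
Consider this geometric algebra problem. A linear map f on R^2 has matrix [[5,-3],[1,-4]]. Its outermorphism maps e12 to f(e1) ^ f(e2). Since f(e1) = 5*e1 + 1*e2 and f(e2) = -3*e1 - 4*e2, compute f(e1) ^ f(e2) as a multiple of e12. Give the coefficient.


The outermorphism of a linear map f sends e1^e2 to f(e1)^f(e2).
f(e1) = 5*e1 + 1*e2
f(e2) = -3*e1 - 4*e2
f(e1) ^ f(e2) = (5*e1 + 1*e2) ^ (-3*e1 - 4*e2)
= 5*(-4)*e12 + 1*(-3)*e21
= (-20 - (-3))*e12
= -17*e12
Coefficient = -17


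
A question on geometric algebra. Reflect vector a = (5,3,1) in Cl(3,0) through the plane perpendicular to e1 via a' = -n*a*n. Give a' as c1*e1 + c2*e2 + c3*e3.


Reflection formula: a' = -n*a*n, with n = e1 (unit vector, n^2 = 1).
For reflection through hyperplane perp to e1:
The component along e1 flips sign, others stay.
a = (5, 3, 1)
a' = (-5, 3, 1)
a' = -5*e1 + 3*e2 + 1*e3


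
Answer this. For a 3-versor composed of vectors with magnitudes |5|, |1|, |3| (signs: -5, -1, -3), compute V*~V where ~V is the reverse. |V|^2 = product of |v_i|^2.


Each vector v_i has |v_i|^2 = s_i^2
Squared scales: (-5)^2 = 25, (-1)^2 = 1, (-3)^2 = 9
|V|^2 = 25 * 1 * 9
= 225


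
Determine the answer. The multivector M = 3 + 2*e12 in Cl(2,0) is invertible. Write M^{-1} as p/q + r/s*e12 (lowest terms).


M = 3 + 2*e12, where e12^2 = -1.
Since M commutes with its reverse ~M = a - b*e12, M * ~M = a^2 - b^2*e12^2 = a^2 + b^2.
So M^{-1} = ~M / (a^2 + b^2) = (a - b*e12)/(a^2 + b^2).
a^2 + b^2 = 9 + 4 = 13
Scalar part = 3/13 = 3/13
Bivector coeff = -2/13 = -2/13
M^{-1} = 3/13 - 2/13*e12


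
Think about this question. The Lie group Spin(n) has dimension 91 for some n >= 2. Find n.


dim Spin(n) = dim so(n) = n(n-1)/2.
Solve n(n-1)/2 = 91, i.e. n^2 - n - 182 = 0.
Discriminant = 1 + 8*91 = 729
n = (1 + sqrt(729))/2 = (1 + 27)/2 = 14


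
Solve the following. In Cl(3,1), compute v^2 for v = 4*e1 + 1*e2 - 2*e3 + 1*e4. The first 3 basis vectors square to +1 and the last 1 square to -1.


v^2 = sum of c_i^2 * e_i^2
Positive signature terms (e_i^2 = +1): 4^2 + 1^2 + (-2)^2 = 21
Negative signature terms (e_j^2 = -1): 1^2 = 1
v^2 = 21 - 1 = 20


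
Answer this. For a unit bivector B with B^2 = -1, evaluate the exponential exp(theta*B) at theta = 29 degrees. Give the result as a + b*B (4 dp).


For a unit bivector B with B^2 = -1, the exponential series gives
e^(theta*B) = cos(theta) + sin(theta)*B (the GA analogue of Euler's formula).
theta = 29 degrees = 0.506145 rad
cos(29 deg) = 0.8746
sin(29 deg) = 0.4848
exp(theta*B) = 0.8746 + 0.4848*B


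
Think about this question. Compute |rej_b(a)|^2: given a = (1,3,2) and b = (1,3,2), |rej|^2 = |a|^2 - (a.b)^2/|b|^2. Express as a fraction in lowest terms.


|a|^2 = 1^2 + 3^2 + 2^2 = 14
|b|^2 = 1^2 + 3^2 + 2^2 = 14
a . b = 1*1 + 3*3 + 2*2 = 14
(a.b)^2 = 14^2 = 196
|rej|^2 = 14 - 196/14
= (196 - 196)/14
= 0/14
In lowest terms: 0/1


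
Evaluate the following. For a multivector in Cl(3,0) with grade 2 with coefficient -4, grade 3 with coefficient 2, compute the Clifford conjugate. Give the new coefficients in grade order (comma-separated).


Clifford conjugate sign for grade k: (-1)^(k(k+1)/2)
Grade 2: (-1)^(2*3/2) = (-1)^3 = -1, coeff -4 -> 4
Grade 3: (-1)^(3*4/2) = (-1)^6 = 1, coeff 2 -> 2
Conjugated coefficients: 4, 2


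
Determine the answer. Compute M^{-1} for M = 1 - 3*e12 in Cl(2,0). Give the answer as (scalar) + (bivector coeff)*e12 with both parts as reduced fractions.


M = 1 - 3*e12, where e12^2 = -1.
Since M commutes with its reverse ~M = a - b*e12, M * ~M = a^2 - b^2*e12^2 = a^2 + b^2.
So M^{-1} = ~M / (a^2 + b^2) = (a - b*e12)/(a^2 + b^2).
a^2 + b^2 = 1 + 9 = 10
Scalar part = 1/10 = 1/10
Bivector coeff = 3/10 = 3/10
M^{-1} = 1/10 + 3/10*e12


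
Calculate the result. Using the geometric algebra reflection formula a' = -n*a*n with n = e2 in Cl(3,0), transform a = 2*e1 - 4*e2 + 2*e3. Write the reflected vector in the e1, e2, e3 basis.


Reflection formula: a' = -n*a*n, with n = e2 (unit vector, n^2 = 1).
For reflection through hyperplane perp to e2:
The component along e2 flips sign, others stay.
a = (2, -4, 2)
a' = (2, 4, 2)
a' = 2*e1 + 4*e2 + 2*e3


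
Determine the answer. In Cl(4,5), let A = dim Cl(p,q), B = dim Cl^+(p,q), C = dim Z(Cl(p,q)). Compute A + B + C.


n = 4 + 5 = 9
Total dim = 2^9 = 512
Even subalgebra dim = 2^8 = 256
n is odd, so center dim = 2
Sum = 512 + 256 + 2 = 770


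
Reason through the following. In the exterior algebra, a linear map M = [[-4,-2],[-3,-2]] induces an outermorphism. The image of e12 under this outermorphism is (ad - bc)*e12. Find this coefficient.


The outermorphism of a linear map f sends e1^e2 to f(e1)^f(e2).
f(e1) = -4*e1 - 3*e2
f(e2) = -2*e1 - 2*e2
f(e1) ^ f(e2) = (-4*e1 - 3*e2) ^ (-2*e1 - 2*e2)
= (-4)*(-2)*e12 + (-3)*(-2)*e21
= (8 - 6)*e12
= 2*e12
Coefficient = 2


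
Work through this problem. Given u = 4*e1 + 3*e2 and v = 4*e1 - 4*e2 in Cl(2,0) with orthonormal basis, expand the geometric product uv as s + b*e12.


Expand: (4*e1 + 3*e2)(4*e1 - 4*e2)
= 4*4*e1e1 + 4*(-4)*e1e2 + 3*4*e2e1 + 3*(-4)*e2e2
Using e1^2 = e2^2 = 1, e2e1 = -e1e2:
Scalar part s = 4*4 + 3*(-4) = 16 + (-12) = 4
Bivector part b = 4*(-4) - 3*4 = -16 - 12 = -28
uv = 4 - 28*e12


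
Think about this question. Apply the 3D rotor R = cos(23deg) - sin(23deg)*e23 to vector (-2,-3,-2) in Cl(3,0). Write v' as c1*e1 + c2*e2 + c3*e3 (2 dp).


Rotor R = cos(23deg) - sin(23deg)*e23
Rotation angle theta = 2 * 23 = 46 degrees in the e23 plane (e2 -> e3).
The component perpendicular to the plane (e1) is invariant: v'_1 = v1 = -2.00
cos(46deg) = 0.6947, sin(46deg) = 0.7193
v'_2 = v2*cos(theta) - v3*sin(theta) = -3*0.6947 - (-2)*0.7193 = -0.65
v'_3 = v2*sin(theta) + v3*cos(theta) = -3*0.7193 + (-2)*0.6947 = -3.55
v' = -2.00*e1 - 0.65*e2 - 3.55*e3


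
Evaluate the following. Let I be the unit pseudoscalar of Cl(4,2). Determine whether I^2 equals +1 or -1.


The pseudoscalar I = e1...e_n (product of all n generators) of Cl(p,q) satisfies I^2 = (-1)^(q + n(n-1)/2).
p = 4, q = 2, n = p + q = 6
n(n-1)/2 = 6 * 5 / 2 = 15
Exponent = q + n(n-1)/2 = 2 + 15 = 17
I^2 = (-1)^17 = -1


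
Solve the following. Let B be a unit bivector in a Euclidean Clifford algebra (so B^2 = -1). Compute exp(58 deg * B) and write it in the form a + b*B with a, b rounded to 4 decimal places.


For a unit bivector B with B^2 = -1, the exponential series gives
e^(theta*B) = cos(theta) + sin(theta)*B (the GA analogue of Euler's formula).
theta = 58 degrees = 1.012291 rad
cos(58 deg) = 0.5299
sin(58 deg) = 0.8480
exp(theta*B) = 0.5299 + 0.8480*B


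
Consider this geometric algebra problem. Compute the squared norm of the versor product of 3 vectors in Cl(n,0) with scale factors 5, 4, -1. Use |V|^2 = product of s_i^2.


Each vector v_i has |v_i|^2 = s_i^2
Squared scales: 5^2 = 25, 4^2 = 16, (-1)^2 = 1
|V|^2 = 25 * 16 * 1
= 400


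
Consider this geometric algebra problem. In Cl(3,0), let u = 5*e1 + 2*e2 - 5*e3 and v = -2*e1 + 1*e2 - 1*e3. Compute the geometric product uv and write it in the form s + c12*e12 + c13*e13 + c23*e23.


In Cl(3,0): e_i^2 = 1, e_ie_j = -e_je_i for i != j.
Scalar part = u . v = 5*(-2) + 2*1 + (-5)*(-1)
= -10 + 2 + 5 = -3
e12 coeff = 5*1 - 2*(-2) = 5 - (-4) = 9
e13 coeff = 5*(-1) - (-5)*(-2) = -5 - 10 = -15
e23 coeff = 2*(-1) - (-5)*1 = -2 - (-5) = 3
uv = -3 + 9*e12 - 15*e13 + 3*e23


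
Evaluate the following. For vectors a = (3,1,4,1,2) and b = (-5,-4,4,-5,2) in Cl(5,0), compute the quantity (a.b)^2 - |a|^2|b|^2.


a . b = 3*(-5) + 1*(-4) + 4*4 + 1*(-5) + 2*2
= -15 + (-4) + 16 + (-5) + 4 = -4
|a|^2 = 3^2 + 1^2 + 4^2 + 1^2 + 2^2 = 31
|b|^2 = (-5)^2 + (-4)^2 + 4^2 + (-5)^2 + 2^2 = 86
(a.b)^2 = (-4)^2 = 16
|a|^2 * |b|^2 = 31 * 86 = 2666
Result = 16 - 2666 = -2650


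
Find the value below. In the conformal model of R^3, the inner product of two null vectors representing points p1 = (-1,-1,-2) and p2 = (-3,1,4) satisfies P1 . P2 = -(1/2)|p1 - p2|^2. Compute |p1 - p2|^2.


p1 - p2 = (2, -2, -6)
|p1 - p2|^2 = 2^2 + (-2)^2 + (-6)^2
= 4 + 4 + 36
= 44


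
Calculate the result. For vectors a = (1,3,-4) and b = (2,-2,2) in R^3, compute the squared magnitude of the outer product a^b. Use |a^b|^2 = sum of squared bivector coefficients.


a wedge b = (a1*b2 - a2*b1)*e12 + (a1*b3 - a3*b1)*e13 + (a2*b3 - a3*b2)*e23
e12 coeff: 1*(-2) - 3*2 = -2 - 6 = -8
e13 coeff: 1*2 - (-4)*2 = 2 - (-8) = 10
e23 coeff: 3*2 - (-4)*(-2) = 6 - 8 = -2
|a wedge b|^2 = (-8)^2 + 10^2 + (-2)^2
= 64 + 100 + 4
= 168


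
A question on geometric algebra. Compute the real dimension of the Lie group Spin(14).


Spin(n) double-covers SO(n); both have Lie algebra so(n) of dimension n(n-1)/2.
n = 14
n(n-1) = 14 * 13 = 182
dim Spin(14) = 182/2 = 91


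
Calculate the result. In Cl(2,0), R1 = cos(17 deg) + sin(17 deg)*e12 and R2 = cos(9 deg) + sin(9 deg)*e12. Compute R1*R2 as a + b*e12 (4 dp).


Same-plane rotors commute and their half-angles add:
R1*R2 = cos(a1 + a2) + sin(a1 + a2)*e12.
a1 + a2 = 17 + 9 = 26 deg
cos(26 deg) = 0.8988
sin(26 deg) = 0.4384
R1*R2 = 0.8988 + 0.4384*e12


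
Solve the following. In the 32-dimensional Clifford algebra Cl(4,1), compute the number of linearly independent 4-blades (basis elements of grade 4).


Number of grade-k basis blades in Cl(p,q) with n = p + q is C(n, k).
n = 4 + 1 = 5
C(5, 4) = 5! / (4! * 1!)
= 120 / (24 * 1)
= 5


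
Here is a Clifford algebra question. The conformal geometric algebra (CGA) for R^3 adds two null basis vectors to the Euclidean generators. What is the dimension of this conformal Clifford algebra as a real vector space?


The conformal model of R^3 uses Cl(4,1): the 3 Euclidean generators plus two extra orthogonal generators e+ (e+^2 = +1) and e- (e-^2 = -1), from which the null vectors e0, einf are built.
Number of generators m = 3 + 2 = 5.
dim Cl(p,q) = 2^m = 2^5 = 32


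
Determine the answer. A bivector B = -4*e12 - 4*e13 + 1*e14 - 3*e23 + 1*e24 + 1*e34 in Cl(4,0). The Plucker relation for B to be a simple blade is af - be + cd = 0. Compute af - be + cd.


Plucker relation: af - be + cd
a*f = (-4)*1 = -4
b*e = (-4)*1 = -4
c*d = 1*(-3) = -3
af - be + cd = -4 - (-4) + (-3)
= -3


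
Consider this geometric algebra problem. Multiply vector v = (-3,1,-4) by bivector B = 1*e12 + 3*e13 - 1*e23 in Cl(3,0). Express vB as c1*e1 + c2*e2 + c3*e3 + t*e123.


vB has grade-1 (vector) and grade-3 (trivector) parts: vB = (v _| B) + (v ^ B).
Vector part <vB>_1:
  e1: -v2*b12 - v3*b13 = -(1)*(1) - (-4)*(3) = 11
  e2: v1*b12 - v3*b23 = (-3)*(1) - (-4)*(-1) = -7
  e3: v1*b13 + v2*b23 = (-3)*(3) + (1)*(-1) = -10
Trivector part <vB>_3:
  e123: v1*b23 - v2*b13 + v3*b12 = (-3)*(-1) - (1)*(3) + (-4)*(1) = -4
vB = 11*e1 - 7*e2 - 10*e3 - 4*e123


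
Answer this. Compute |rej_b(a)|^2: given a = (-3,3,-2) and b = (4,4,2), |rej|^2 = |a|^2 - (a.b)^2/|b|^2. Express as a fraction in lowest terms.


|a|^2 = (-3)^2 + 3^2 + (-2)^2 = 22
|b|^2 = 4^2 + 4^2 + 2^2 = 36
a . b = (-3)*4 + 3*4 + (-2)*2 = -4
(a.b)^2 = (-4)^2 = 16
|rej|^2 = 22 - 16/36
= (792 - 16)/36
= 776/36
In lowest terms: 194/9


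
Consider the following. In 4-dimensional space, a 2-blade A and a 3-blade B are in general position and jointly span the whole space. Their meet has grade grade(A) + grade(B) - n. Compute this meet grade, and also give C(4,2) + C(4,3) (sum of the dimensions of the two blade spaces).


Meet grade = grade(A) + grade(B) - n
= 2 + 3 - 4 = 1
C(4,2) = 6
C(4,3) = 4
dim_A + dim_B = 6 + 4 = 10


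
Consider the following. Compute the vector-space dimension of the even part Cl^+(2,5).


Even subalgebra dimension = 2^(n-1)
n = 2 + 5 = 7
2^(7 - 1) = 2^6 = 64
Verification: sum of C(7,k) for even k = 1 + 21 + 35 + 7 = 64
Result = 64


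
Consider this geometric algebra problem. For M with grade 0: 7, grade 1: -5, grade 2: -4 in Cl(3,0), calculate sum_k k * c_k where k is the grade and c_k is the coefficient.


Grade-weighted sum = sum of grade_k * coefficient_k
0*7 = 0
1*(-5) = -5
2*(-4) = -8
Total = 0 + (-5) + (-8) = -13


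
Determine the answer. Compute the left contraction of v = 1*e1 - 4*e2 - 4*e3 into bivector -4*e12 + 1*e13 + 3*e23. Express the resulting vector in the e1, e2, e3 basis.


Left contraction v _| B = <vB>_1 (grade-1 part of the geometric product vB).
Using e1_|e12 = e2, e2_|e12 = -e1, e1_|e13 = e3, e3_|e13 = -e1, e2_|e23 = e3, e3_|e23 = -e2:
e1 coeff: -v2*b12 - v3*b13 = -(-4)*(-4) - (-4)*(1) = -12
e2 coeff: v1*b12 - v3*b23 = (1)*(-4) - (-4)*(3) = 8
e3 coeff: v1*b13 + v2*b23 = (1)*(1) + (-4)*(3) = -11
v _| B = -12*e1 + 8*e2 - 11*e3


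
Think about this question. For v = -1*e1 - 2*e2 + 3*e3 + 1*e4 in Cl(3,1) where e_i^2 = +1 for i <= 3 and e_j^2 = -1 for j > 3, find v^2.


v^2 = sum of c_i^2 * e_i^2
Positive signature terms (e_i^2 = +1): (-1)^2 + (-2)^2 + 3^2 = 14
Negative signature terms (e_j^2 = -1): 1^2 = 1
v^2 = 14 - 1 = 13


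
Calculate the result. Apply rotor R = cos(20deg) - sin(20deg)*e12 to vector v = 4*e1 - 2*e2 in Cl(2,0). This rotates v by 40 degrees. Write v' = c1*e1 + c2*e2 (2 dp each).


Rotor R = cos(20deg) - sin(20deg)*e12
Rotation angle theta = 2 * 20 = 40 degrees
v' = R*v*~R rotates v by theta.
cos(40deg) = 0.7660, sin(40deg) = 0.6428
v'_1 = 4*cos(40deg) - (-2)*sin(40deg)
= 4*0.7660 - (-2)*0.6428
= 4.35
v'_2 = 4*sin(40deg) + (-2)*cos(40deg)
= 4*0.6428 + (-2)*0.7660
= 1.04
v' = 4.35*e1 + 1.04*e2


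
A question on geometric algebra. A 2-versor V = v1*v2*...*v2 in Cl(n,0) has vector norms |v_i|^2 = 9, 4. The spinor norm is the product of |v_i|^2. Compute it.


Spinor norm N(V) = |v1|^2 * |v2|^2 * ... * |v2|^2
= 9 * 4
Running product: 9, 36
N(V) = 36


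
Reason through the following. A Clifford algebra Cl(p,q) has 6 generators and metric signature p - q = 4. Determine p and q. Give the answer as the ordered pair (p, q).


We need p + q = 6 and p - q = 4.
Adding: 2p = 6 + 4 = 10, so p = 5.
Then q = 6 - 5 = 1.
(p, q) = (5, 1)


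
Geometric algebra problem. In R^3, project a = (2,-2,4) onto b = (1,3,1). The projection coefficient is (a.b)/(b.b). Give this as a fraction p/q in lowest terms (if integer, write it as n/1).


Projection coefficient = (a . b) / (b . b)
a . b = 2*1 + (-2)*3 + 4*1
= 2 + (-6) + 4 = 0
b . b = 1^2 + 3^2 + 1^2
= 1 + 9 + 1 = 11
Coefficient = 0/11
In lowest terms: 0/1


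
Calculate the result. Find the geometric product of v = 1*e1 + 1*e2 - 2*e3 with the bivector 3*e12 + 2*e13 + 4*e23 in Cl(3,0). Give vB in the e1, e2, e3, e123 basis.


vB has grade-1 (vector) and grade-3 (trivector) parts: vB = (v _| B) + (v ^ B).
Vector part <vB>_1:
  e1: -v2*b12 - v3*b13 = -(1)*(3) - (-2)*(2) = 1
  e2: v1*b12 - v3*b23 = (1)*(3) - (-2)*(4) = 11
  e3: v1*b13 + v2*b23 = (1)*(2) + (1)*(4) = 6
Trivector part <vB>_3:
  e123: v1*b23 - v2*b13 + v3*b12 = (1)*(4) - (1)*(2) + (-2)*(3) = -4
vB = 1*e1 + 11*e2 + 6*e3 - 4*e123


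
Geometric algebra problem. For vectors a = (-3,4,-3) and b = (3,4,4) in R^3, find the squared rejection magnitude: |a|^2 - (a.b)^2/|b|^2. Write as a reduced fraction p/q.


|a|^2 = (-3)^2 + 4^2 + (-3)^2 = 34
|b|^2 = 3^2 + 4^2 + 4^2 = 41
a . b = (-3)*3 + 4*4 + (-3)*4 = -5
(a.b)^2 = (-5)^2 = 25
|rej|^2 = 34 - 25/41
= (1394 - 25)/41
= 1369/41
In lowest terms: 1369/41


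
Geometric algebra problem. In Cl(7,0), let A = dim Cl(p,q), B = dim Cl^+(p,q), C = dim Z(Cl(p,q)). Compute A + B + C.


n = 7 + 0 = 7
Total dim = 2^7 = 128
Even subalgebra dim = 2^6 = 64
n is odd, so center dim = 2
Sum = 128 + 64 + 2 = 194


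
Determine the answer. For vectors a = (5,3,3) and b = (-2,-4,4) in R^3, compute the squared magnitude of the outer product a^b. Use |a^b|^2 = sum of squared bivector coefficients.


a wedge b = (a1*b2 - a2*b1)*e12 + (a1*b3 - a3*b1)*e13 + (a2*b3 - a3*b2)*e23
e12 coeff: 5*(-4) - 3*(-2) = -20 - (-6) = -14
e13 coeff: 5*4 - 3*(-2) = 20 - (-6) = 26
e23 coeff: 3*4 - 3*(-4) = 12 - (-12) = 24
|a wedge b|^2 = (-14)^2 + 26^2 + 24^2
= 196 + 676 + 576
= 1448


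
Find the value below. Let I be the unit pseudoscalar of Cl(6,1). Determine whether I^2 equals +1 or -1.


The pseudoscalar I = e1...e_n (product of all n generators) of Cl(p,q) satisfies I^2 = (-1)^(q + n(n-1)/2).
p = 6, q = 1, n = p + q = 7
n(n-1)/2 = 7 * 6 / 2 = 21
Exponent = q + n(n-1)/2 = 1 + 21 = 22
I^2 = (-1)^22 = +1


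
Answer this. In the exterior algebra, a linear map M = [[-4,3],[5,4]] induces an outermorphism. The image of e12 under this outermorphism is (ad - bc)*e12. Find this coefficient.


The outermorphism of a linear map f sends e1^e2 to f(e1)^f(e2).
f(e1) = -4*e1 + 5*e2
f(e2) = 3*e1 + 4*e2
f(e1) ^ f(e2) = (-4*e1 + 5*e2) ^ (3*e1 + 4*e2)
= (-4)*4*e12 + 5*3*e21
= (-16 - 15)*e12
= -31*e12
Coefficient = -31


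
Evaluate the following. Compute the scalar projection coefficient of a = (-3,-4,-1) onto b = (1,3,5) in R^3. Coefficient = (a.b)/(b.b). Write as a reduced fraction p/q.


Projection coefficient = (a . b) / (b . b)
a . b = (-3)*1 + (-4)*3 + (-1)*5
= -3 + (-12) + (-5) = -20
b . b = 1^2 + 3^2 + 5^2
= 1 + 9 + 25 = 35
Coefficient = -20/35
In lowest terms: -4/7


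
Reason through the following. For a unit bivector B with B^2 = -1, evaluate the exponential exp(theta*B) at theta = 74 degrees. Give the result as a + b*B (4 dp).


For a unit bivector B with B^2 = -1, the exponential series gives
e^(theta*B) = cos(theta) + sin(theta)*B (the GA analogue of Euler's formula).
theta = 74 degrees = 1.291544 rad
cos(74 deg) = 0.2756
sin(74 deg) = 0.9613
exp(theta*B) = 0.2756 + 0.9613*B


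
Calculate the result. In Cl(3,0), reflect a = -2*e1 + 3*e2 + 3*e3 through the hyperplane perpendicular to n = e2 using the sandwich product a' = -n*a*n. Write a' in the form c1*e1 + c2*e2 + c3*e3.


Reflection formula: a' = -n*a*n, with n = e2 (unit vector, n^2 = 1).
For reflection through hyperplane perp to e2:
The component along e2 flips sign, others stay.
a = (-2, 3, 3)
a' = (-2, -3, 3)
a' = -2*e1 - 3*e2 + 3*e3


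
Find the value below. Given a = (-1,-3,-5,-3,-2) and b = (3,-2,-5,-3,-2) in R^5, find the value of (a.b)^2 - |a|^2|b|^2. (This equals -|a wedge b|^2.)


a . b = (-1)*3 + (-3)*(-2) + (-5)*(-5) + (-3)*(-3) + (-2)*(-2)
= -3 + 6 + 25 + 9 + 4 = 41
|a|^2 = (-1)^2 + (-3)^2 + (-5)^2 + (-3)^2 + (-2)^2 = 48
|b|^2 = 3^2 + (-2)^2 + (-5)^2 + (-3)^2 + (-2)^2 = 51
(a.b)^2 = 41^2 = 1681
|a|^2 * |b|^2 = 48 * 51 = 2448
Result = 1681 - 2448 = -767


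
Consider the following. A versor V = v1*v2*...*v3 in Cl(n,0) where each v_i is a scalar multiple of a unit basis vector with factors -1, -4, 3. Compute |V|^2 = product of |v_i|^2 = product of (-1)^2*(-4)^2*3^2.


Each vector v_i has |v_i|^2 = s_i^2
Squared scales: (-1)^2 = 1, (-4)^2 = 16, 3^2 = 9
|V|^2 = 1 * 16 * 9
= 144


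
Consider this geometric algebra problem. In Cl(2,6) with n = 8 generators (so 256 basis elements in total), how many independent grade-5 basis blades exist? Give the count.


Number of grade-k basis blades in Cl(p,q) with n = p + q is C(n, k).
n = 2 + 6 = 8
C(8, 5) = 8! / (5! * 3!)
= 40320 / (120 * 6)
= 56


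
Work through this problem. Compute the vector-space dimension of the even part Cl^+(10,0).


Even subalgebra dimension = 2^(n-1)
n = 10 + 0 = 10
2^(10 - 1) = 2^9 = 512
Verification: sum of C(10,k) for even k = 1 + 45 + 210 + 210 + 45 + 1 = 512
Result = 512


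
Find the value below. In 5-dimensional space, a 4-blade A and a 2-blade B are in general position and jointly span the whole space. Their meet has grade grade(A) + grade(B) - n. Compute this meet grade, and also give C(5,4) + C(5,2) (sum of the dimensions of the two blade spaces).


Meet grade = grade(A) + grade(B) - n
= 4 + 2 - 5 = 1
C(5,4) = 5
C(5,2) = 10
dim_A + dim_B = 5 + 10 = 15


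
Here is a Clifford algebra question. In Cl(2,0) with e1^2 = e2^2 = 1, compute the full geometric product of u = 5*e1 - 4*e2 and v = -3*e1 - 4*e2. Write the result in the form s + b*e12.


Expand: (5*e1 - 4*e2)(-3*e1 - 4*e2)
= 5*(-3)*e1e1 + 5*(-4)*e1e2 + (-4)*(-3)*e2e1 + (-4)*(-4)*e2e2
Using e1^2 = e2^2 = 1, e2e1 = -e1e2:
Scalar part s = 5*(-3) + (-4)*(-4) = -15 + 16 = 1
Bivector part b = 5*(-4) - (-4)*(-3) = -20 - 12 = -32
uv = 1 - 32*e12


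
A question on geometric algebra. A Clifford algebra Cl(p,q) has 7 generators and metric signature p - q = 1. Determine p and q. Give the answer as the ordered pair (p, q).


We need p + q = 7 and p - q = 1.
Adding: 2p = 7 + 1 = 8, so p = 4.
Then q = 7 - 4 = 3.
(p, q) = (4, 3)


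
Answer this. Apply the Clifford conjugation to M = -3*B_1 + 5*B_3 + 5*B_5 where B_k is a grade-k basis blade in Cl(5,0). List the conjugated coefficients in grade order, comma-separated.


Clifford conjugate sign for grade k: (-1)^(k(k+1)/2)
Grade 1: (-1)^(1*2/2) = (-1)^1 = -1, coeff -3 -> 3
Grade 3: (-1)^(3*4/2) = (-1)^6 = 1, coeff 5 -> 5
Grade 5: (-1)^(5*6/2) = (-1)^15 = -1, coeff 5 -> -5
Conjugated coefficients: 3, 5, -5


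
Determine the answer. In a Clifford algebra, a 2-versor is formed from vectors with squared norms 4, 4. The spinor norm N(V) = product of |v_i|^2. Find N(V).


Spinor norm N(V) = |v1|^2 * |v2|^2 * ... * |v2|^2
= 4 * 4
Running product: 4, 16
N(V) = 16


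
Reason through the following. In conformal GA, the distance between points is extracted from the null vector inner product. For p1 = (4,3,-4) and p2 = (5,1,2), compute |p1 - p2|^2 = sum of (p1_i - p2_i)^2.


p1 - p2 = (-1, 2, -6)
|p1 - p2|^2 = (-1)^2 + 2^2 + (-6)^2
= 1 + 4 + 36
= 41


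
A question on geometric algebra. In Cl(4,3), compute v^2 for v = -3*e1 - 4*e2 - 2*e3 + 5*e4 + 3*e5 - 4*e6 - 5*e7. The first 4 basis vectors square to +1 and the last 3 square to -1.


v^2 = sum of c_i^2 * e_i^2
Positive signature terms (e_i^2 = +1): (-3)^2 + (-4)^2 + (-2)^2 + 5^2 = 54
Negative signature terms (e_j^2 = -1): 3^2 + (-4)^2 + (-5)^2 = 50
v^2 = 54 - 50 = 4


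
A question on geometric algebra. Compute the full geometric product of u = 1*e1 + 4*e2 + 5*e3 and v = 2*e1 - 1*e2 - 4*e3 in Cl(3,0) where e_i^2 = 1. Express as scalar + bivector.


In Cl(3,0): e_i^2 = 1, e_ie_j = -e_je_i for i != j.
Scalar part = u . v = 1*2 + 4*(-1) + 5*(-4)
= 2 + (-4) + (-20) = -22
e12 coeff = 1*(-1) - 4*2 = -1 - 8 = -9
e13 coeff = 1*(-4) - 5*2 = -4 - 10 = -14
e23 coeff = 4*(-4) - 5*(-1) = -16 - (-5) = -11
uv = -22 - 9*e12 - 14*e13 - 11*e23


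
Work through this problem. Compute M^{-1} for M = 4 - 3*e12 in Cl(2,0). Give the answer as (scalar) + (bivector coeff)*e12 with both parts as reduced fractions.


M = 4 - 3*e12, where e12^2 = -1.
Since M commutes with its reverse ~M = a - b*e12, M * ~M = a^2 - b^2*e12^2 = a^2 + b^2.
So M^{-1} = ~M / (a^2 + b^2) = (a - b*e12)/(a^2 + b^2).
a^2 + b^2 = 16 + 9 = 25
Scalar part = 4/25 = 4/25
Bivector coeff = 3/25 = 3/25
M^{-1} = 4/25 + 3/25*e12


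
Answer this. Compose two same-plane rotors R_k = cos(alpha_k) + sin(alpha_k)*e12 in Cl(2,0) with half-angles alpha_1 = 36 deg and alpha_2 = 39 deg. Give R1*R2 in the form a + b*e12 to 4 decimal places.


Same-plane rotors commute and their half-angles add:
R1*R2 = cos(a1 + a2) + sin(a1 + a2)*e12.
a1 + a2 = 36 + 39 = 75 deg
cos(75 deg) = 0.2588
sin(75 deg) = 0.9659
R1*R2 = 0.2588 + 0.9659*e12


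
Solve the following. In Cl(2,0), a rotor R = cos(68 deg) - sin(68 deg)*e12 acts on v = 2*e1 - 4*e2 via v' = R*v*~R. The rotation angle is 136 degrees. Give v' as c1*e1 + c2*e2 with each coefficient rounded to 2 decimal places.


Rotor R = cos(68deg) - sin(68deg)*e12
Rotation angle theta = 2 * 68 = 136 degrees
v' = R*v*~R rotates v by theta.
cos(136deg) = -0.7193, sin(136deg) = 0.6947
v'_1 = 2*cos(136deg) - (-4)*sin(136deg)
= 2*(-0.7193) - (-4)*0.6947
= 1.34
v'_2 = 2*sin(136deg) + (-4)*cos(136deg)
= 2*0.6947 + (-4)*(-0.7193)
= 4.27
v' = 1.34*e1 + 4.27*e2


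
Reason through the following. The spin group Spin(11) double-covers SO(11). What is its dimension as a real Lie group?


Spin(n) double-covers SO(n); both have Lie algebra so(n) of dimension n(n-1)/2.
n = 11
n(n-1) = 11 * 10 = 110
dim Spin(11) = 110/2 = 55


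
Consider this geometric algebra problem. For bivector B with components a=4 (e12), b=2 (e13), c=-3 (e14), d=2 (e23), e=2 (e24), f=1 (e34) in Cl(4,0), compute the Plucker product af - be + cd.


Plucker relation: af - be + cd
a*f = 4*1 = 4
b*e = 2*2 = 4
c*d = (-3)*2 = -6
af - be + cd = 4 - 4 + (-6)
= -6


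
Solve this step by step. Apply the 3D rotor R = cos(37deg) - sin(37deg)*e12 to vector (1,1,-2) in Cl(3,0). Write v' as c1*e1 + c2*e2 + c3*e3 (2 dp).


Rotor R = cos(37deg) - sin(37deg)*e12
Rotation angle theta = 2 * 37 = 74 degrees in the e12 plane (e1 -> e2).
The component perpendicular to the plane (e3) is invariant: v'_3 = v3 = -2.00
cos(74deg) = 0.2756, sin(74deg) = 0.9613
v'_1 = v1*cos(theta) - v2*sin(theta) = 1*0.2756 - 1*0.9613 = -0.69
v'_2 = v1*sin(theta) + v2*cos(theta) = 1*0.9613 + 1*0.2756 = 1.24
v' = -0.69*e1 + 1.24*e2 - 2.00*e3


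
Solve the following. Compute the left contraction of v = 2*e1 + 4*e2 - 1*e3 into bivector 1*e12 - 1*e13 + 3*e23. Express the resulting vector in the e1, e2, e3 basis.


Left contraction v _| B = <vB>_1 (grade-1 part of the geometric product vB).
Using e1_|e12 = e2, e2_|e12 = -e1, e1_|e13 = e3, e3_|e13 = -e1, e2_|e23 = e3, e3_|e23 = -e2:
e1 coeff: -v2*b12 - v3*b13 = -(4)*(1) - (-1)*(-1) = -5
e2 coeff: v1*b12 - v3*b23 = (2)*(1) - (-1)*(3) = 5
e3 coeff: v1*b13 + v2*b23 = (2)*(-1) + (4)*(3) = 10
v _| B = -5*e1 + 5*e2 + 10*e3


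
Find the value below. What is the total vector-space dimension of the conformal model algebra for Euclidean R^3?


The conformal model of R^3 uses Cl(4,1): the 3 Euclidean generators plus two extra orthogonal generators e+ (e+^2 = +1) and e- (e-^2 = -1), from which the null vectors e0, einf are built.
Number of generators m = 3 + 2 = 5.
dim Cl(p,q) = 2^m = 2^5 = 32


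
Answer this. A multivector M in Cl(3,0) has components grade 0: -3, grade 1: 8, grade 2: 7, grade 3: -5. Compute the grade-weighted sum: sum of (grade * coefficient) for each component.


Grade-weighted sum = sum of grade_k * coefficient_k
0*(-3) = 0
1*8 = 8
2*7 = 14
3*(-5) = -15
Total = 0 + 8 + 14 + (-15) = 7
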